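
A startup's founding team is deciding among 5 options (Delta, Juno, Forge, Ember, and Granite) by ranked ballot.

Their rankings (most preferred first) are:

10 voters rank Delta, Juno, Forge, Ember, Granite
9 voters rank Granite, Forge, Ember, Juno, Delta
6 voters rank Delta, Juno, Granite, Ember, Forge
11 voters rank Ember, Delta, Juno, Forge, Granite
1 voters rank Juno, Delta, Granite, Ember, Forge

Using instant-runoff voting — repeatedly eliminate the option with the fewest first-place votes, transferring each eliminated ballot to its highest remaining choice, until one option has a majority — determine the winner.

Round 1: Delta 16, Ember 11, Granite 9, Juno 1, Forge 0. Forge has the fewest and is eliminated.
Round 2: Delta 16, Ember 11, Granite 9, Juno 1. Juno has the fewest and is eliminated.
Round 3: Delta 17, Ember 11, Granite 9. Granite has the fewest and is eliminated.
Round 4: Ember 20, Delta 17. Ember has a majority.

Ember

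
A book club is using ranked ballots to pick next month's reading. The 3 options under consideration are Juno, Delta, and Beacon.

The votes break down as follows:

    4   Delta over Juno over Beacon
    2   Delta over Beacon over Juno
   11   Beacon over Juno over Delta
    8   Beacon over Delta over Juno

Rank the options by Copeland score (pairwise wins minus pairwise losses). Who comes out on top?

Beacon

Pairwise results:
  Juno vs Delta: Delta wins 14–11.
  Juno vs Beacon: Beacon wins 21–4.
  Delta vs Beacon: Beacon wins 19–6.
Copeland scores (wins − losses):
  Juno: 0 − 2 = -2
  Delta: 1 − 1 = 0
  Beacon: 2 − 0 = 2
Beacon has the best Copeland score.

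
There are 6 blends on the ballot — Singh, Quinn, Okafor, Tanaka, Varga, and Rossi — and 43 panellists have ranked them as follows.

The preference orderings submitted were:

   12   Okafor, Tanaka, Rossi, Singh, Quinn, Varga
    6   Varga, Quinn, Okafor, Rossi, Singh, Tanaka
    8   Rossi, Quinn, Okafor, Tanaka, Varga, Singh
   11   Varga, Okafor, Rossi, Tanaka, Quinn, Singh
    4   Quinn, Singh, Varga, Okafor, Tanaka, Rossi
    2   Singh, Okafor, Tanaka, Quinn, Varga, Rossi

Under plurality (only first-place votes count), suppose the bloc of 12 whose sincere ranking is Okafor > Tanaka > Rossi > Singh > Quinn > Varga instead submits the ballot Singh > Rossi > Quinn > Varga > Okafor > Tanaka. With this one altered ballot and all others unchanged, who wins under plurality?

First-place totals with the altered ballot: Singh 14, Quinn 4, Okafor 0, Tanaka 0, Varga 17, Rossi 8.
The winner is unchanged: still Varga.

Varga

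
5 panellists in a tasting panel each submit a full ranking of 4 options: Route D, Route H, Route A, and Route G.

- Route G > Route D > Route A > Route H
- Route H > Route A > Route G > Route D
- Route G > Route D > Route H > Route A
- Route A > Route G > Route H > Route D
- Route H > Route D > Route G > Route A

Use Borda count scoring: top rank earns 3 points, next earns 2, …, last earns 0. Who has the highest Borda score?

Borda scores:
  Route D: 2 + 0 + 2 + 0 + 2 = 6
  Route H: 0 + 3 + 1 + 1 + 3 = 8
  Route A: 1 + 2 + 0 + 3 + 0 = 6
  Route G: 3 + 1 + 3 + 2 + 1 = 10
Route G has the highest total.

Route G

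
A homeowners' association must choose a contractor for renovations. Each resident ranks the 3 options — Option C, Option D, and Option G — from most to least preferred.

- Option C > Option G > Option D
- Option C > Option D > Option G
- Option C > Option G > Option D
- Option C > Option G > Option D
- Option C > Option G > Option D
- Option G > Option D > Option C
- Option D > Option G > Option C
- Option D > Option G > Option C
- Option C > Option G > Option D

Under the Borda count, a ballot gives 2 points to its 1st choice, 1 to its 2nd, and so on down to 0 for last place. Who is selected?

Borda scores:
  Option C: 2 + 2 + 2 + 2 + 2 + 0 + 0 + 0 + 2 = 12
  Option D: 0 + 1 + 0 + 0 + 0 + 1 + 2 + 2 + 0 = 6
  Option G: 1 + 0 + 1 + 1 + 1 + 2 + 1 + 1 + 1 = 9
Option C has the highest total.

Option C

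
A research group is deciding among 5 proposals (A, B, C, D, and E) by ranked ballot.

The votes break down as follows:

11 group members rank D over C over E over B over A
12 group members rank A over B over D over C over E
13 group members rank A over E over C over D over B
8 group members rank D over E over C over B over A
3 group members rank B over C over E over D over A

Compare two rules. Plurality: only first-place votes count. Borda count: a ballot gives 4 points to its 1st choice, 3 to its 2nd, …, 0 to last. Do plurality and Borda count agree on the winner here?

Plurality first-place counts: A 25, B 3, C 0, D 19, E 0 → A.
Borda totals: A 100, B 67, C 96, D 116, E 91 → D.
The two rules disagree: plurality picks A, Borda picks D.

No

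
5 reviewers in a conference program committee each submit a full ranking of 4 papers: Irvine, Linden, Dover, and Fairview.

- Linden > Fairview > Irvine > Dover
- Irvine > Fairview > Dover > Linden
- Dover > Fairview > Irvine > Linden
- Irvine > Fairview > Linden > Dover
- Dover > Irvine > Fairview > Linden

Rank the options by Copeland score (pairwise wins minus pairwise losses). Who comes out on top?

Irvine

Pairwise results:
  Irvine vs Linden: Irvine wins 4–1.
  Irvine vs Dover: Irvine wins 3–2.
  Irvine vs Fairview: Irvine wins 3–2.
  Linden vs Dover: Dover wins 3–2.
  Linden vs Fairview: Fairview wins 4–1.
  Dover vs Fairview: Fairview wins 3–2.
Copeland scores (wins − losses):
  Irvine: 3 − 0 = 3
  Linden: 0 − 3 = -3
  Dover: 1 − 2 = -1
  Fairview: 2 − 1 = 1
Irvine has the best Copeland score.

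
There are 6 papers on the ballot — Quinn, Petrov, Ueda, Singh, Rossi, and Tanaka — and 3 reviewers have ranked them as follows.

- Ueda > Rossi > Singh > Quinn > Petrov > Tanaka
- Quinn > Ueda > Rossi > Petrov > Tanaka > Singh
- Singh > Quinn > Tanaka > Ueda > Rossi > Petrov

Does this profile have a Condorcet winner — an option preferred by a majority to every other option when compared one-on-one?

No

Head-to-head results (3 voters total):
Quinn vs Petrov: Quinn wins 3–0.
Quinn vs Ueda: Quinn wins 2–1.
Quinn vs Singh: Singh wins 2–1.
Quinn vs Rossi: Quinn wins 2–1.
Quinn vs Tanaka: Quinn wins 3–0.
Petrov vs Ueda: Ueda wins 3–0.
Petrov vs Singh: Singh wins 2–1.
Petrov vs Rossi: Rossi wins 3–0.
Petrov vs Tanaka: Petrov wins 2–1.
Ueda vs Singh: Ueda wins 2–1.
Ueda vs Rossi: Ueda wins 3–0.
Ueda vs Tanaka: Ueda wins 2–1.
Singh vs Rossi: Rossi wins 2–1.
Singh vs Tanaka: Singh wins 2–1.
Rossi vs Tanaka: Rossi wins 2–1.
No candidate beats all others: Quinn beats Ueda beats Singh beats Quinn, a majority cycle.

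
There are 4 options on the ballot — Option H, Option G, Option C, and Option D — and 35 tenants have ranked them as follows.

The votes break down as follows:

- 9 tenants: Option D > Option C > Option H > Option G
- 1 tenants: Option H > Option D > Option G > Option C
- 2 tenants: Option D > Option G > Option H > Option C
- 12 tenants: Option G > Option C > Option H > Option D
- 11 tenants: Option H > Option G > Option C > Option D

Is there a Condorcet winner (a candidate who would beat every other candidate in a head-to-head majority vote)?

No

Head-to-head results (35 voters total):
Option H vs Option G: Option H wins 21–14.
Option H vs Option C: Option C wins 21–14.
Option H vs Option D: Option H wins 24–11.
Option G vs Option C: Option G wins 26–9.
Option G vs Option D: Option G wins 23–12.
Option C vs Option D: Option C wins 23–12.
No candidate beats all others: Option H beats Option G beats Option C beats Option H, a majority cycle.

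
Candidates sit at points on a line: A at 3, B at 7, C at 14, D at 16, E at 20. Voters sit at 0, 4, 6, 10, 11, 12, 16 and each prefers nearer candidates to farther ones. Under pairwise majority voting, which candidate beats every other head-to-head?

B

With single-peaked preferences on a line, the Condorcet winner is the candidate closest to the median voter.
The median voter (position 10) is closest to B at 7.
Check: B vs A — voters closer to B: 5 of 7.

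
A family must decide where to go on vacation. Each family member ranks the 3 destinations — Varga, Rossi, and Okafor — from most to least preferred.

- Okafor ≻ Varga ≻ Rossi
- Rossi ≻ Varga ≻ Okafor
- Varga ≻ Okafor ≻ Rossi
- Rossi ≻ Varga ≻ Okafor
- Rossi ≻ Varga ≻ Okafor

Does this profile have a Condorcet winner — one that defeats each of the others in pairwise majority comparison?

Head-to-head results (5 voters total):
Varga vs Rossi: Rossi wins 3–2.
Varga vs Okafor: Varga wins 4–1.
Rossi vs Okafor: Rossi wins 3–2.
Rossi beats each rival — Varga (3–2), Okafor (3–2) — so Rossi is the Condorcet winner.

Yes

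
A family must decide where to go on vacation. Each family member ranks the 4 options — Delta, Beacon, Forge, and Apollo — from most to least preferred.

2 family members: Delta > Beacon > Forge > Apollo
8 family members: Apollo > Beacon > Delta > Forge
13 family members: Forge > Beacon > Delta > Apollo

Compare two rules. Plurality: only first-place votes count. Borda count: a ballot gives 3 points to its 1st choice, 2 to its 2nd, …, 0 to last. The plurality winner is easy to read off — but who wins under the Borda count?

Plurality first-place counts: Delta 2, Beacon 0, Forge 13, Apollo 8 → Forge.
Borda totals: Delta 27, Beacon 46, Forge 41, Apollo 24 → Beacon.

Beacon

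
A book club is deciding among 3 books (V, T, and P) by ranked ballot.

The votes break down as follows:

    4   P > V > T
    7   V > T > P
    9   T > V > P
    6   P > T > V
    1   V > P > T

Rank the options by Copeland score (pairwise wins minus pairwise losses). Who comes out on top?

Pairwise results:
  V vs T: T wins 15–12.
  V vs P: V wins 17–10.
  T vs P: T wins 16–11.
Copeland scores (wins − losses):
  V: 1 − 1 = 0
  T: 2 − 0 = 2
  P: 0 − 2 = -2
T has the best Copeland score.

T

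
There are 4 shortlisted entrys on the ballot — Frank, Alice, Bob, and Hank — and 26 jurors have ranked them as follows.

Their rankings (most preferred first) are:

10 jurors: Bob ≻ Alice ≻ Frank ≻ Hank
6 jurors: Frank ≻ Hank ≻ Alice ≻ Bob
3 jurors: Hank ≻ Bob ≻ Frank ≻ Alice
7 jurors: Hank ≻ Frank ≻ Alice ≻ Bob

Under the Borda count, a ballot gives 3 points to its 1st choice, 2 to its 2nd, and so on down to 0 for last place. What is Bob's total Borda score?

Borda scores:
  Frank: 10·1 + 6·3 + 3·1 + 7·2 = 45
  Alice: 10·2 + 6·1 + 3·0 + 7·1 = 33
  Bob: 10·3 + 6·0 + 3·2 + 7·0 = 36
  Hank: 10·0 + 6·2 + 3·3 + 7·3 = 42

36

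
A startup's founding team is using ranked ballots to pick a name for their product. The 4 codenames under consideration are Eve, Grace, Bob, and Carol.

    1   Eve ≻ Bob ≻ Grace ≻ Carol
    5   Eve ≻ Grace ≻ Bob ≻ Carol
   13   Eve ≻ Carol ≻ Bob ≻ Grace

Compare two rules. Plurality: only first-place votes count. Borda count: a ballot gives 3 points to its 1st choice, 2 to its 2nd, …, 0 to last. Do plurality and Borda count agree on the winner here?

Yes

Plurality first-place counts: Eve 19, Grace 0, Bob 0, Carol 0 → Eve.
Borda totals: Eve 57, Grace 11, Bob 20, Carol 26 → Eve.
The two rules agree on Eve.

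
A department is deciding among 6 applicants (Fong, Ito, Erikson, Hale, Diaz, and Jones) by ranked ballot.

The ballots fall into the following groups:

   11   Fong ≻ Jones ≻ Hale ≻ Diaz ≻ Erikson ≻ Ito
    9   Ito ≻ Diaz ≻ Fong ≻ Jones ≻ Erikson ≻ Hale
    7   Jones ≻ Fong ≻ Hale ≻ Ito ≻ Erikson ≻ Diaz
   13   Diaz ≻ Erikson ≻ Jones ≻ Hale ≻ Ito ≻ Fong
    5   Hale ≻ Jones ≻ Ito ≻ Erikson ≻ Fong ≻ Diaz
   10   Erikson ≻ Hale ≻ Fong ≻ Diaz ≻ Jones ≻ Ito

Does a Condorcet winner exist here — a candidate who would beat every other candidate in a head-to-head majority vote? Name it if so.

Head-to-head results (55 voters total):
Fong vs Ito: Fong wins 28–27.
Fong vs Erikson: Erikson wins 28–27.
Fong vs Hale: Hale wins 28–27.
Fong vs Diaz: Fong wins 33–22.
Fong vs Jones: Fong wins 30–25.
Ito vs Erikson: Erikson wins 34–21.
Ito vs Hale: Hale wins 46–9.
Ito vs Diaz: Diaz wins 34–21.
Ito vs Jones: Jones wins 46–9.
Erikson vs Hale: Erikson wins 32–23.
Erikson vs Diaz: Diaz wins 33–22.
Erikson vs Jones: Jones wins 32–23.
Hale vs Diaz: Hale wins 33–22.
Hale vs Jones: Jones wins 40–15.
Diaz vs Jones: Diaz wins 32–23.
No candidate beats all others: Fong beats Diaz beats Erikson beats Fong, a majority cycle.

No Condorcet winner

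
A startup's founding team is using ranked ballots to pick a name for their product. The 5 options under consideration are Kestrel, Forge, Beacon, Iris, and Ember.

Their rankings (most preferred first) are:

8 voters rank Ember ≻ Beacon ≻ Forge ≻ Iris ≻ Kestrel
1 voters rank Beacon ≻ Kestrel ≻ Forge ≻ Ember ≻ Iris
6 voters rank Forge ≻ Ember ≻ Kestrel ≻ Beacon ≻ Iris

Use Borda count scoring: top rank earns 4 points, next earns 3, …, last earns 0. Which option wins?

Borda scores:
  Kestrel: 8·0 + 3 + 6·2 = 15
  Forge: 8·2 + 2 + 6·4 = 42
  Beacon: 8·3 + 4 + 6·1 = 34
  Iris: 8·1 + 0 + 6·0 = 8
  Ember: 8·4 + 1 + 6·3 = 51
Ember has the highest total.

Ember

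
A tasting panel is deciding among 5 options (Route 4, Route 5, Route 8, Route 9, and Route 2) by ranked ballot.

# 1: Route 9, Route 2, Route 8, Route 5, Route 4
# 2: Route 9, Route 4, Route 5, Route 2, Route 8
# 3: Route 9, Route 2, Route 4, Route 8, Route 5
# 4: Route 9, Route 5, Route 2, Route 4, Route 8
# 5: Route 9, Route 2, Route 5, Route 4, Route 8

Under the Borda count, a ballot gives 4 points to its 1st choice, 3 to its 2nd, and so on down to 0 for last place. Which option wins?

Borda scores:
  Route 4: 0 + 3 + 2 + 1 + 1 = 7
  Route 5: 1 + 2 + 0 + 3 + 2 = 8
  Route 8: 2 + 0 + 1 + 0 + 0 = 3
  Route 9: 4 + 4 + 4 + 4 + 4 = 20
  Route 2: 3 + 1 + 3 + 2 + 3 = 12
Route 9 has the highest total.

Route 9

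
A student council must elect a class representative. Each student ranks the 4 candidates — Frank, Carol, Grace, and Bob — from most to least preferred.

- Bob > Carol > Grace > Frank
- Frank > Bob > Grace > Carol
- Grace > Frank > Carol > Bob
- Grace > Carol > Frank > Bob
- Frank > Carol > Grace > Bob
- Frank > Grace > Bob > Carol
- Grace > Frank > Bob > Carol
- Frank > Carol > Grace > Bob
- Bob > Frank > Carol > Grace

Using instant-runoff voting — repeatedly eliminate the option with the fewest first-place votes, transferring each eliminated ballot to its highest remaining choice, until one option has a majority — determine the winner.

Frank

Round 1: Frank 4, Grace 3, Bob 2, Carol 0. Carol has the fewest and is eliminated.
Round 2: Frank 4, Grace 3, Bob 2. Bob has the fewest and is eliminated.
Round 3: Frank 5, Grace 4. Frank has a majority.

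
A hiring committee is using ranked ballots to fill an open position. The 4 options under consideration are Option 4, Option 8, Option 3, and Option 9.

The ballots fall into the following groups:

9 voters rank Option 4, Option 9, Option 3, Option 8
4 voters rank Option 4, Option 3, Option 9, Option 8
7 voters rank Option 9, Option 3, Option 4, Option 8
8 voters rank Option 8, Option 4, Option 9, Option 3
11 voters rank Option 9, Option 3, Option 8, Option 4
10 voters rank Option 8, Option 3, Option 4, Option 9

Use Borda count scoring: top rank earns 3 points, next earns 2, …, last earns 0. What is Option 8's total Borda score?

Borda scores:
  Option 4: 9·3 + 4·3 + 7·1 + 8·2 + 11·0 + 10·1 = 72
  Option 8: 9·0 + 4·0 + 7·0 + 8·3 + 11·1 + 10·3 = 65
  Option 3: 9·1 + 4·2 + 7·2 + 8·0 + 11·2 + 10·2 = 73
  Option 9: 9·2 + 4·1 + 7·3 + 8·1 + 11·3 + 10·0 = 84

65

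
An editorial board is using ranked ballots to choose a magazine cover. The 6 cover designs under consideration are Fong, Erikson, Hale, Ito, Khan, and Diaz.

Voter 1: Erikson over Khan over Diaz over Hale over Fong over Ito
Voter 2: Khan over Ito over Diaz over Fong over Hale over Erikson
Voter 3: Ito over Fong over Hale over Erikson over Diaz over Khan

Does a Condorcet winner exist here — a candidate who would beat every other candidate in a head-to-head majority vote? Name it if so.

There is no Condorcet winner

Head-to-head results (3 voters total):
Fong vs Erikson: Fong wins 2–1.
Fong vs Hale: Fong wins 2–1.
Fong vs Ito: Ito wins 2–1.
Fong vs Khan: Khan wins 2–1.
Fong vs Diaz: Diaz wins 2–1.
Erikson vs Hale: Hale wins 2–1.
Erikson vs Ito: Ito wins 2–1.
Erikson vs Khan: Erikson wins 2–1.
Erikson vs Diaz: Erikson wins 2–1.
Hale vs Ito: Ito wins 2–1.
Hale vs Khan: Khan wins 2–1.
Hale vs Diaz: Diaz wins 2–1.
Ito vs Khan: Khan wins 2–1.
Ito vs Diaz: Ito wins 2–1.
Khan vs Diaz: Khan wins 2–1.
No candidate beats all others: Fong beats Erikson beats Khan beats Fong, a majority cycle.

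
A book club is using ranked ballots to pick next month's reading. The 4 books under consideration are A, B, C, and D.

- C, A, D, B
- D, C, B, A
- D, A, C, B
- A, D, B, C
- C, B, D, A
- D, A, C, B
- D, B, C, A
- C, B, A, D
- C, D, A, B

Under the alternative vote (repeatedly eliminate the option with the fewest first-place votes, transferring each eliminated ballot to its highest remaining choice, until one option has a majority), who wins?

Round 1: C 4, D 4, A 1, B 0. B has the fewest and is eliminated.
Round 2: C 4, D 4, A 1. A has the fewest and is eliminated.
Round 3: D 5, C 4. D has a majority.

D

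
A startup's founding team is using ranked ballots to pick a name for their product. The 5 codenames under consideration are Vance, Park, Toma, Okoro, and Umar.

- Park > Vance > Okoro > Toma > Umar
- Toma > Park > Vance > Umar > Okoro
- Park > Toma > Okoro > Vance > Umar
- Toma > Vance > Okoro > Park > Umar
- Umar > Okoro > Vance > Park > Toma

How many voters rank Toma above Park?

2

Ballots ranking Toma above Park: 2.
Ballots ranking Park above Toma: 3.
So 2 of 5 voters prefer Toma to Park.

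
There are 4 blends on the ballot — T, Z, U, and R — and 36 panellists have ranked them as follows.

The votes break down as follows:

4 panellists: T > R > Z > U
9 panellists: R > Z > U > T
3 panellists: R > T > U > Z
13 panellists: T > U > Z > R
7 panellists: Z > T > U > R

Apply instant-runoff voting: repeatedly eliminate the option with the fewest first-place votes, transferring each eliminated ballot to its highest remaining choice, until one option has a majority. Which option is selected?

T

Round 1: T 17, R 12, Z 7, U 0. U has the fewest and is eliminated.
Round 2: T 17, R 12, Z 7. Z has the fewest and is eliminated.
Round 3: T 24, R 12. T has a majority.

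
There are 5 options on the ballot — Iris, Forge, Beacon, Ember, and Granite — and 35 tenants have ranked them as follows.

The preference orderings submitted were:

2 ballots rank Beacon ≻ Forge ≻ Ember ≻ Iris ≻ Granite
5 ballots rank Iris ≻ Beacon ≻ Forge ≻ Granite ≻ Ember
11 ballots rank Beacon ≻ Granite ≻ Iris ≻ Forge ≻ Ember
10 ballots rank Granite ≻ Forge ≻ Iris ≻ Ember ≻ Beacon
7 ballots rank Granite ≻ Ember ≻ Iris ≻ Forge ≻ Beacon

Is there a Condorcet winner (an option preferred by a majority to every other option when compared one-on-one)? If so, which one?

Head-to-head results (35 voters total):
Iris vs Forge: Iris wins 23–12.
Iris vs Beacon: Iris wins 22–13.
Iris vs Ember: Iris wins 26–9.
Iris vs Granite: Granite wins 28–7.
Forge vs Beacon: Beacon wins 18–17.
Forge vs Ember: Forge wins 28–7.
Forge vs Granite: Granite wins 28–7.
Beacon vs Ember: Beacon wins 18–17.
Beacon vs Granite: Beacon wins 18–17.
Ember vs Granite: Granite wins 33–2.
No candidate beats all others: Iris beats Beacon beats Granite beats Iris, a majority cycle.

None — there is no Condorcet winner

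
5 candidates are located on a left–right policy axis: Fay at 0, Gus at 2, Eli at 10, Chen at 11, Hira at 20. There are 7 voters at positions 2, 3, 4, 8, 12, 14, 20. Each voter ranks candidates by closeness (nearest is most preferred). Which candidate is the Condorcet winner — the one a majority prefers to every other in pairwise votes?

With single-peaked preferences on a line, the Condorcet winner is the candidate closest to the median voter.
The median voter (position 8) is closest to Eli at 10.
Check: Eli vs Fay — voters closer to Eli: 4 of 7.

Eli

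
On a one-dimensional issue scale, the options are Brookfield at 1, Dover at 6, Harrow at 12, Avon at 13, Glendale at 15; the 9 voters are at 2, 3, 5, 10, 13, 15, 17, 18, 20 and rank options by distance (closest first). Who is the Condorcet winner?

Avon

With single-peaked preferences on a line, the Condorcet winner is the candidate closest to the median voter.
The median voter (position 13) is closest to Avon at 13.
Check: Avon vs Glendale — voters closer to Avon: 5 of 9.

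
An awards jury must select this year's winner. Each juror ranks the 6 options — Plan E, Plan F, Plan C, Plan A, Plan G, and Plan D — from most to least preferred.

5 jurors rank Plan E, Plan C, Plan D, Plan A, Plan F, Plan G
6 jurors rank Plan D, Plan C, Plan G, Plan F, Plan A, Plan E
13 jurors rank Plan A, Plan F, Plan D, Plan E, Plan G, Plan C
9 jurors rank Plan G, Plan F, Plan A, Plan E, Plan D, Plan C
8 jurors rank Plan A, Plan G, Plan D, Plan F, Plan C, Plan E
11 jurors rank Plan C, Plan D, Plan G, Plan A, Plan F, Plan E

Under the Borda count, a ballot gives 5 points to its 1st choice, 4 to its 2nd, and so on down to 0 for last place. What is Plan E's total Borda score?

69

Borda scores:
  Plan E: 5·5 + 6·0 + 13·2 + 9·2 + 8·0 + 11·0 = 69
  Plan F: 5·1 + 6·2 + 13·4 + 9·4 + 8·2 + 11·1 = 132
  Plan C: 5·4 + 6·4 + 13·0 + 9·0 + 8·1 + 11·5 = 107
  Plan A: 5·2 + 6·1 + 13·5 + 9·3 + 8·5 + 11·2 = 170
  Plan G: 5·0 + 6·3 + 13·1 + 9·5 + 8·4 + 11·3 = 141
  Plan D: 5·3 + 6·5 + 13·3 + 9·1 + 8·3 + 11·4 = 161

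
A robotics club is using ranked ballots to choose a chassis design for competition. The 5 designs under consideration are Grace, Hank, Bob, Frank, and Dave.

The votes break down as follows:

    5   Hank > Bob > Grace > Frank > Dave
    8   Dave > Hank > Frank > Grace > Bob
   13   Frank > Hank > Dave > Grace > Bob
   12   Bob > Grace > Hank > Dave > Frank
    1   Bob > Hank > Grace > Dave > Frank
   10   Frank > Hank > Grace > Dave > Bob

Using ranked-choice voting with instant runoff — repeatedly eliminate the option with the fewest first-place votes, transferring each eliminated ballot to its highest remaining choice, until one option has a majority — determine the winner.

Round 1: Frank 23, Bob 13, Dave 8, Hank 5, Grace 0. Grace has the fewest and is eliminated.
Round 2: Frank 23, Bob 13, Dave 8, Hank 5. Hank has the fewest and is eliminated.
Round 3: Frank 23, Bob 18, Dave 8. Dave has the fewest and is eliminated.
Round 4: Frank 31, Bob 18. Frank has a majority.

Frank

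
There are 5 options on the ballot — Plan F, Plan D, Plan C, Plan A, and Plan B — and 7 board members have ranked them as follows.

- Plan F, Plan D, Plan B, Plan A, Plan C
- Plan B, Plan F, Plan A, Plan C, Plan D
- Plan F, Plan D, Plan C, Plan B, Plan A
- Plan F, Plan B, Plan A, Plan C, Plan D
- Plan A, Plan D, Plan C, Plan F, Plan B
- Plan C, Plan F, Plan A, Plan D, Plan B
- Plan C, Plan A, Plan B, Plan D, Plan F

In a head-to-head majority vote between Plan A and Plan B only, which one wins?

Ballots ranking Plan A above Plan B: 3.
Ballots ranking Plan B above Plan A: 4.
Plan B wins the head-to-head, 4–3.

Plan B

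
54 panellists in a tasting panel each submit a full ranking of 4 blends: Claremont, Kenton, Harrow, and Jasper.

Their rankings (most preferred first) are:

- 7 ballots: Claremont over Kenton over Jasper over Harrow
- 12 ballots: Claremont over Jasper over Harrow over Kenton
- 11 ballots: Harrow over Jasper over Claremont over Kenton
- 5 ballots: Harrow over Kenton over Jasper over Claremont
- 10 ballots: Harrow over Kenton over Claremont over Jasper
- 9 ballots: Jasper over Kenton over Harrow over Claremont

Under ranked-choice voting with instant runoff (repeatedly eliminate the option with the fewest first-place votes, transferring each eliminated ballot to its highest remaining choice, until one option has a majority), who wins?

Harrow

Round 1: Harrow 26, Claremont 19, Jasper 9, Kenton 0. Kenton has the fewest and is eliminated.
Round 2: Harrow 26, Claremont 19, Jasper 9. Jasper has the fewest and is eliminated.
Round 3: Harrow 35, Claremont 19. Harrow has a majority.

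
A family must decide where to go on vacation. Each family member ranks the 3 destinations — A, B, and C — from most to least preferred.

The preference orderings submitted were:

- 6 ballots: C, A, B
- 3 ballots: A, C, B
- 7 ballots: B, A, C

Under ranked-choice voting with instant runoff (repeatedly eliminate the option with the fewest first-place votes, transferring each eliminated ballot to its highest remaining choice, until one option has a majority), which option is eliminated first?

Round 1: B 7, C 6, A 3. A has the fewest and is eliminated.
Round 2: C 9, B 7. C has a majority.

A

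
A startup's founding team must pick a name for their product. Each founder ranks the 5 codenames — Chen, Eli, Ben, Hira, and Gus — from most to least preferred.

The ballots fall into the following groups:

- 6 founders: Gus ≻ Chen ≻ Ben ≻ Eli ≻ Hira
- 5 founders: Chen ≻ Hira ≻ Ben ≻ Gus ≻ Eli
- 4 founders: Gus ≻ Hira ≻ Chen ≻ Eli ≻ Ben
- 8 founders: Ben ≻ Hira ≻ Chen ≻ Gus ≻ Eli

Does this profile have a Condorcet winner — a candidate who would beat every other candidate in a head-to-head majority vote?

No

Head-to-head results (23 voters total):
Chen vs Eli: Chen wins 23–0.
Chen vs Ben: Chen wins 15–8.
Chen vs Hira: Hira wins 12–11.
Chen vs Gus: Chen wins 13–10.
Eli vs Ben: Ben wins 19–4.
Eli vs Hira: Hira wins 17–6.
Eli vs Gus: Gus wins 23–0.
Ben vs Hira: Ben wins 14–9.
Ben vs Gus: Ben wins 13–10.
Hira vs Gus: Hira wins 13–10.
No candidate beats all others: Chen beats Ben beats Hira beats Chen, a majority cycle.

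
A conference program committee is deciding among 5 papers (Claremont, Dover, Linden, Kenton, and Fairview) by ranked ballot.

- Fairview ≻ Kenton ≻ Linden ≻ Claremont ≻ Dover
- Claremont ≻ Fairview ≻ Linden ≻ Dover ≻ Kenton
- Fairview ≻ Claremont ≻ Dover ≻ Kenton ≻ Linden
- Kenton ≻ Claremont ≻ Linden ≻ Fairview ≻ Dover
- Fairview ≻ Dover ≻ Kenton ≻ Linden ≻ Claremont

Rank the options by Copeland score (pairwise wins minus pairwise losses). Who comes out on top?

Fairview

Pairwise results:
  Claremont vs Dover: Claremont wins 4–1.
  Claremont vs Linden: Claremont wins 3–2.
  Claremont vs Kenton: Kenton wins 3–2.
  Claremont vs Fairview: Fairview wins 3–2.
  Dover vs Linden: Linden wins 3–2.
  Dover vs Kenton: Dover wins 3–2.
  Dover vs Fairview: Fairview wins 5–0.
  Linden vs Kenton: Kenton wins 4–1.
  Linden vs Fairview: Fairview wins 4–1.
  Kenton vs Fairview: Fairview wins 4–1.
Copeland scores (wins − losses):
  Claremont: 2 − 2 = 0
  Dover: 1 − 3 = -2
  Linden: 1 − 3 = -2
  Kenton: 2 − 2 = 0
  Fairview: 4 − 0 = 4
Fairview has the best Copeland score.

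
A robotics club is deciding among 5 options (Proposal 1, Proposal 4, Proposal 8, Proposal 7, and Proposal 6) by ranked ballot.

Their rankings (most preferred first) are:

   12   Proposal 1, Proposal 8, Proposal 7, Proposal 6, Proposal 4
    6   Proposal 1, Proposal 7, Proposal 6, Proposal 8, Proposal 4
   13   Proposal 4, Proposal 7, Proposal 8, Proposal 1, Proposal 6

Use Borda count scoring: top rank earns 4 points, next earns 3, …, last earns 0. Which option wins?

Borda scores:
  Proposal 1: 12·4 + 6·4 + 13·1 = 85
  Proposal 4: 12·0 + 6·0 + 13·4 = 52
  Proposal 8: 12·3 + 6·1 + 13·2 = 68
  Proposal 7: 12·2 + 6·3 + 13·3 = 81
  Proposal 6: 12·1 + 6·2 + 13·0 = 24
Proposal 1 has the highest total.

Proposal 1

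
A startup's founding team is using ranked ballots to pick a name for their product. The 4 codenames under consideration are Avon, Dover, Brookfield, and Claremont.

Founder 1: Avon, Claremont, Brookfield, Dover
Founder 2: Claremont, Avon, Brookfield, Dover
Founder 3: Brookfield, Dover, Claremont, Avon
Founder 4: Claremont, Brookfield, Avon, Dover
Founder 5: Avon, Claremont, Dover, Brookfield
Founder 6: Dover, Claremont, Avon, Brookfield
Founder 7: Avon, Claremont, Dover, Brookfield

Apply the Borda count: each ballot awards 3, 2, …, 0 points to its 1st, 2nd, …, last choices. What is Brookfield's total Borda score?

Borda scores:
  Avon: 3 + 2 + 0 + 1 + 3 + 1 + 3 = 13
  Dover: 0 + 0 + 2 + 0 + 1 + 3 + 1 = 7
  Brookfield: 1 + 1 + 3 + 2 + 0 + 0 + 0 = 7
  Claremont: 2 + 3 + 1 + 3 + 2 + 2 + 2 = 15

7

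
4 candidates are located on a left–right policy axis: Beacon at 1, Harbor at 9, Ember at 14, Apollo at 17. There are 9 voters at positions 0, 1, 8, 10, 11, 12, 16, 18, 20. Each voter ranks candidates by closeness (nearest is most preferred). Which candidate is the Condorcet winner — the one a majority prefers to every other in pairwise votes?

Harbor

With single-peaked preferences on a line, the Condorcet winner is the candidate closest to the median voter.
The median voter (position 11) is closest to Harbor at 9.
Check: Harbor vs Apollo — voters closer to Harbor: 6 of 9.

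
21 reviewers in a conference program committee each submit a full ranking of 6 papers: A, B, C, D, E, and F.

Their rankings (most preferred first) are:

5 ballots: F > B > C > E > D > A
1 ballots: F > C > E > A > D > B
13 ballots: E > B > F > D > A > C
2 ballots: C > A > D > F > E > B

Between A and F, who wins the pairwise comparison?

Ballots ranking A above F: 2.
Ballots ranking F above A: 5+1+13 = 19.
F wins the head-to-head, 19–2.

F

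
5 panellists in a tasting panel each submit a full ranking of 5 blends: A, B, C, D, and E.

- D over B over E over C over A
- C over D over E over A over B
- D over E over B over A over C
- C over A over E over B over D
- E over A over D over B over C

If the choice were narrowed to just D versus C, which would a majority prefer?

D

Ballots ranking D above C: 3.
Ballots ranking C above D: 2.
D wins the head-to-head, 3–2.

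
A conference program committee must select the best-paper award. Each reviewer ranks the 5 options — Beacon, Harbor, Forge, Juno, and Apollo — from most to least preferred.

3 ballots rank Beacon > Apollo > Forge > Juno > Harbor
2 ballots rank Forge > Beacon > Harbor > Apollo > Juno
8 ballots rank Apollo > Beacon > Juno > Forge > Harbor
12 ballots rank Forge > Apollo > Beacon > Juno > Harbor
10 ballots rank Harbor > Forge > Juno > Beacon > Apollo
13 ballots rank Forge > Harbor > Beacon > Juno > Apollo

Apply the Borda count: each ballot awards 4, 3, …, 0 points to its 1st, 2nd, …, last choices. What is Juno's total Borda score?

Borda scores:
  Beacon: 3·4 + 2·3 + 8·3 + 12·2 + 10·1 + 13·2 = 102
  Harbor: 3·0 + 2·2 + 8·0 + 12·0 + 10·4 + 13·3 = 83
  Forge: 3·2 + 2·4 + 8·1 + 12·4 + 10·3 + 13·4 = 152
  Juno: 3·1 + 2·0 + 8·2 + 12·1 + 10·2 + 13·1 = 64
  Apollo: 3·3 + 2·1 + 8·4 + 12·3 + 10·0 + 13·0 = 79

64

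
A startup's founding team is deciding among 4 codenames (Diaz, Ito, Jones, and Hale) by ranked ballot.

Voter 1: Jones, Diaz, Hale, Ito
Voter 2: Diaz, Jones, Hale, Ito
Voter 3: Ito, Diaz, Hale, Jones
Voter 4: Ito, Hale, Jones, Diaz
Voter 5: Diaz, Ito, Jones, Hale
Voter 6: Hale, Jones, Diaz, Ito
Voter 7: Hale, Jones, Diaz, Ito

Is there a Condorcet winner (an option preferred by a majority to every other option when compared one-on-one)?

Head-to-head results (7 voters total):
Diaz vs Ito: Diaz wins 5–2.
Diaz vs Jones: Jones wins 4–3.
Diaz vs Hale: Diaz wins 4–3.
Ito vs Jones: Jones wins 4–3.
Ito vs Hale: Hale wins 4–3.
Jones vs Hale: Hale wins 4–3.
No candidate beats all others: Diaz beats Hale beats Jones beats Diaz, a majority cycle.

No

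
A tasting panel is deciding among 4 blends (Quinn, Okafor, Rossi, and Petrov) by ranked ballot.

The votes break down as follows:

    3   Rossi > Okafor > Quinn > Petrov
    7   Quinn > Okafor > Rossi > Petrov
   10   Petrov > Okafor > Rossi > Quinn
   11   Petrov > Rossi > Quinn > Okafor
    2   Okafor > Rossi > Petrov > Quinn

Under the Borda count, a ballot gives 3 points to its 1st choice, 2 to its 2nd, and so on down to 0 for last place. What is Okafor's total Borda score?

Borda scores:
  Quinn: 3·1 + 7·3 + 10·0 + 11·1 + 2·0 = 35
  Okafor: 3·2 + 7·2 + 10·2 + 11·0 + 2·3 = 46
  Rossi: 3·3 + 7·1 + 10·1 + 11·2 + 2·2 = 52
  Petrov: 3·0 + 7·0 + 10·3 + 11·3 + 2·1 = 65

46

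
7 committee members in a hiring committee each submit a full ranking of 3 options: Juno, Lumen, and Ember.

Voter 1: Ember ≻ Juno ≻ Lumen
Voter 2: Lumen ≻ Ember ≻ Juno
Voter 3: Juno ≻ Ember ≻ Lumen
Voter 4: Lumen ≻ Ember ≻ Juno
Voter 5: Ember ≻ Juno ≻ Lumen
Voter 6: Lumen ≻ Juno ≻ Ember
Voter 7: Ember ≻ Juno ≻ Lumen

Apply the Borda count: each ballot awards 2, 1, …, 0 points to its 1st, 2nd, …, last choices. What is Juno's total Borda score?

6

Borda scores:
  Juno: 1 + 0 + 2 + 0 + 1 + 1 + 1 = 6
  Lumen: 0 + 2 + 0 + 2 + 0 + 2 + 0 = 6
  Ember: 2 + 1 + 1 + 1 + 2 + 0 + 2 = 9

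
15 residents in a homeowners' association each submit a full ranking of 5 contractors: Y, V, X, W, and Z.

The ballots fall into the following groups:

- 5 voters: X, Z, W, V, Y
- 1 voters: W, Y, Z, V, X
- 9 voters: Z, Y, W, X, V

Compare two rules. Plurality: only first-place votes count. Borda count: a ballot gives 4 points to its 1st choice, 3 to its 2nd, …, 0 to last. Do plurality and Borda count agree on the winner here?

Yes

Plurality first-place counts: Y 0, V 0, X 5, W 1, Z 9 → Z.
Borda totals: Y 30, V 6, X 29, W 32, Z 53 → Z.
The two rules agree on Z.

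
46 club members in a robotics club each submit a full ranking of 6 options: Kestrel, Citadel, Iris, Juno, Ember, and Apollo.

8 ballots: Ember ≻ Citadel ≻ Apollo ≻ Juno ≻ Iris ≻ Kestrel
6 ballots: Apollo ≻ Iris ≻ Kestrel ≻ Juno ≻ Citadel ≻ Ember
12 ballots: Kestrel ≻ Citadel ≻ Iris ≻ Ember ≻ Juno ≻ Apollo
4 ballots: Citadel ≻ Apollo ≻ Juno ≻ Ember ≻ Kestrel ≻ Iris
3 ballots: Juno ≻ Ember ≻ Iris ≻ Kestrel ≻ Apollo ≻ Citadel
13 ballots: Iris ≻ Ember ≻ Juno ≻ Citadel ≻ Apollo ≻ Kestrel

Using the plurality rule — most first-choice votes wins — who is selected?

First-place vote totals:
  Kestrel: 12
  Citadel: 4
  Iris: 13
  Juno: 3
  Ember: 8
  Apollo: 6
Iris has the most first-place votes.

Iris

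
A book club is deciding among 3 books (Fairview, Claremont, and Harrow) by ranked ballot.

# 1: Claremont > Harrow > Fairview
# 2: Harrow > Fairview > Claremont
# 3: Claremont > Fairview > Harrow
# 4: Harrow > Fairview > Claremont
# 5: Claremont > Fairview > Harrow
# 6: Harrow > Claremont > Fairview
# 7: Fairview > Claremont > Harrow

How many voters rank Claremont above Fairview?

4

Ballots ranking Claremont above Fairview: 4.
Ballots ranking Fairview above Claremont: 3.
So 4 of 7 voters prefer Claremont to Fairview.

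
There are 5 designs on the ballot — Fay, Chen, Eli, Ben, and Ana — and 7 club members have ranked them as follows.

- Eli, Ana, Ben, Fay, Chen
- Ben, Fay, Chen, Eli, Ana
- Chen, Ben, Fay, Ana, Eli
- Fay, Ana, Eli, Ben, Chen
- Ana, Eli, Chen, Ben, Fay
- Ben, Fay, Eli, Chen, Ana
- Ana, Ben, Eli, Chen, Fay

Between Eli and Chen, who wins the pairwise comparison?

Ballots ranking Eli above Chen: 5.
Ballots ranking Chen above Eli: 2.
Eli wins the head-to-head, 5–2.

Eli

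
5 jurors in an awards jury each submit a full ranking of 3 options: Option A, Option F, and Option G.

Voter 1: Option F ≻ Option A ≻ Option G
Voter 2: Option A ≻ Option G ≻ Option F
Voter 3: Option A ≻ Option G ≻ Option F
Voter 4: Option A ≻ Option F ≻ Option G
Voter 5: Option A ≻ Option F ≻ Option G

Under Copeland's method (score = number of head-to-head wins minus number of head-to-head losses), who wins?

Option A

Pairwise results:
  Option A vs Option F: Option A wins 4–1.
  Option A vs Option G: Option A wins 5–0.
  Option F vs Option G: Option F wins 3–2.
Copeland scores (wins − losses):
  Option A: 2 − 0 = 2
  Option F: 1 − 1 = 0
  Option G: 0 − 2 = -2
Option A has the best Copeland score.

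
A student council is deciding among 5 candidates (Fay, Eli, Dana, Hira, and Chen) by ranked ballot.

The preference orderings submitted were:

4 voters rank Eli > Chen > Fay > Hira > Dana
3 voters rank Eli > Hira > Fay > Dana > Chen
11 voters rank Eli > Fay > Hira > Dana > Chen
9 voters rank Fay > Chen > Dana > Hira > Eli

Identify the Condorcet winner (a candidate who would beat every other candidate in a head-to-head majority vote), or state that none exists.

Head-to-head results (27 voters total):
Fay vs Eli: Eli wins 18–9.
Fay vs Dana: Fay wins 27–0.
Fay vs Hira: Fay wins 24–3.
Fay vs Chen: Fay wins 23–4.
Eli vs Dana: Eli wins 18–9.
Eli vs Hira: Eli wins 18–9.
Eli vs Chen: Eli wins 18–9.
Dana vs Hira: Hira wins 18–9.
Dana vs Chen: Dana wins 14–13.
Hira vs Chen: Hira wins 14–13.
Eli beats each rival — Fay (18–9), Dana (18–9), Hira (18–9), Chen (18–9) — so Eli is the Condorcet winner.

Eli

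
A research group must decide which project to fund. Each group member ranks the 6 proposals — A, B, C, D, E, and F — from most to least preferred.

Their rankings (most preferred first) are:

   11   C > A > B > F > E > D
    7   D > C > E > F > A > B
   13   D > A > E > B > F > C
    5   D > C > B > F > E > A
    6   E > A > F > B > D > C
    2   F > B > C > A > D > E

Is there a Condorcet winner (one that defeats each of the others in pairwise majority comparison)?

Yes

Head-to-head results (44 voters total):
A vs B: A wins 37–7.
A vs C: C wins 25–19.
A vs D: D wins 25–19.
A vs E: A wins 26–18.
A vs F: A wins 30–14.
B vs C: C wins 23–21.
B vs D: D wins 25–19.
B vs E: E wins 26–18.
B vs F: B wins 29–15.
C vs D: D wins 31–13.
C vs E: C wins 25–19.
C vs F: C wins 23–21.
D vs E: D wins 27–17.
D vs F: D wins 25–19.
E vs F: E wins 26–18.
D beats each rival — A (25–19), B (25–19), C (31–13), E (27–17), F (25–19) — so D is the Condorcet winner.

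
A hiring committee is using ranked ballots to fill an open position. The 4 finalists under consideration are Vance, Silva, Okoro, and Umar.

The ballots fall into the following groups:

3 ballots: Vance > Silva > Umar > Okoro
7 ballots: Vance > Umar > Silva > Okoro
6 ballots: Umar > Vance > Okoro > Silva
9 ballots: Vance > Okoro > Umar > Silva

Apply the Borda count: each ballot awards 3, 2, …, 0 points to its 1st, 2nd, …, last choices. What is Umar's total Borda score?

44

Borda scores:
  Vance: 3·3 + 7·3 + 6·2 + 9·3 = 69
  Silva: 3·2 + 7·1 + 6·0 + 9·0 = 13
  Okoro: 3·0 + 7·0 + 6·1 + 9·2 = 24
  Umar: 3·1 + 7·2 + 6·3 + 9·1 = 44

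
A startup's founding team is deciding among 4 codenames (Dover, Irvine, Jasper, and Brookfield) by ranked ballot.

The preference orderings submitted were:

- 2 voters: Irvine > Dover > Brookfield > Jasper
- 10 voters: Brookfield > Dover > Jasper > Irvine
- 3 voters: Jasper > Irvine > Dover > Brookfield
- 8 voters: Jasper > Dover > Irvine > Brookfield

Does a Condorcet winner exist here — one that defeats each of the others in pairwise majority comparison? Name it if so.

Dover

Head-to-head results (23 voters total):
Dover vs Irvine: Dover wins 18–5.
Dover vs Jasper: Dover wins 12–11.
Dover vs Brookfield: Dover wins 13–10.
Irvine vs Jasper: Jasper wins 21–2.
Irvine vs Brookfield: Irvine wins 13–10.
Jasper vs Brookfield: Brookfield wins 12–11.
Dover beats each rival — Irvine (18–5), Jasper (12–11), Brookfield (13–10) — so Dover is the Condorcet winner.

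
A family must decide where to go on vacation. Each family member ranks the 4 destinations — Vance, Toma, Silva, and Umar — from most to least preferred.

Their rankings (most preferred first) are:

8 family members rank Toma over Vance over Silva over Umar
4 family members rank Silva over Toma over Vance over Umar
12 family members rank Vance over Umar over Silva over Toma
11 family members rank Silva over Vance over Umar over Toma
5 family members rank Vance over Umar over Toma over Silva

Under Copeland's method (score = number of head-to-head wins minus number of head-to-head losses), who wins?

Pairwise results:
  Vance vs Toma: Vance wins 28–12.
  Vance vs Silva: Vance wins 25–15.
  Vance vs Umar: Vance wins 40–0.
  Toma vs Silva: Silva wins 27–13.
  Toma vs Umar: Umar wins 28–12.
  Silva vs Umar: Silva wins 23–17.
Copeland scores (wins − losses):
  Vance: 3 − 0 = 3
  Toma: 0 − 3 = -3
  Silva: 2 − 1 = 1
  Umar: 1 − 2 = -1
Vance has the best Copeland score.

Vance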